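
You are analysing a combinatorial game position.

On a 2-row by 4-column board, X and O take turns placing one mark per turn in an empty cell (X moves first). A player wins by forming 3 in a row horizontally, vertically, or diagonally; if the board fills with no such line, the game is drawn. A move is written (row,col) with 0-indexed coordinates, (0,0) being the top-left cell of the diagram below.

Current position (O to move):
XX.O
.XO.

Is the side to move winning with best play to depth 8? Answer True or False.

O winning at [XX.O/.XO.]: False

ply 1, O at XX.O/.XO. | (0,2)=+0→XXOO/.XO.*; (1,0)=-1→XX.O/OXO.; (1,3)=-1→XX.O/.XOO
ply 2, X at XXOO/.XO. | (1,0)=+0→XXOO/XXO.*; (1,3)=+0→XXOO/.XOX
ply 3, O at XXOO/XXO. | (1,3)=+0→XXOO/XXOO*
ply 4: XXOO/XXOO is terminal +0 (X); from XX.O/.XO. depth 8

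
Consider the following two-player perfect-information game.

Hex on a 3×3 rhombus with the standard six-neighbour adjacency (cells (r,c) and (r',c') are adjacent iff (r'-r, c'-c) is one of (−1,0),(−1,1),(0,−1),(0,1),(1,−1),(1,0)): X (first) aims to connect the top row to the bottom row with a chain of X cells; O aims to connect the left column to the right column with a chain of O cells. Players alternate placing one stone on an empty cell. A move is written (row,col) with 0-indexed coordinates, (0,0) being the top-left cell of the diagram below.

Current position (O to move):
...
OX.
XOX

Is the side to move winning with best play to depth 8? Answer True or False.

[.../OX./XOX] O move#1: (0,0):-1/O../OX./XOX*, (0,1):-1/.O./OX./XOX, (0,2):-1/..O/OX./XOX, (1,2):-1/.../OXO/XOX
[O../OX./XOX] X move#2: (0,1):+1/OX./OX./XOX*, (0,2):+1/O.X/OX./XOX, (1,2):+1/O../OXX/XOX
[OX./OX./XOX] end (terminal -1, O#3); searched .../OX./XOX to 8

O winning at [.../OX./XOX]: False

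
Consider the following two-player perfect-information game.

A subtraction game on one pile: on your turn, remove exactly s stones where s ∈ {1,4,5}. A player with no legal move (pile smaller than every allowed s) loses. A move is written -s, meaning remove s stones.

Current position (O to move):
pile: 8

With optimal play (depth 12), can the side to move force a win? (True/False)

O winning at [8]: False

ply 1, O at 8 | -1=-1→7*; -4=-1→4; -5=-1→3
ply 2, X at 7 | -1=-1→6; -4=-1→3; -5=+1→2*
ply 3, O at 2 | -1=-1→1*
ply 4, X at 1 | -1=+1→0*
ply 5: 0 is terminal -1 (O); from 8 depth 12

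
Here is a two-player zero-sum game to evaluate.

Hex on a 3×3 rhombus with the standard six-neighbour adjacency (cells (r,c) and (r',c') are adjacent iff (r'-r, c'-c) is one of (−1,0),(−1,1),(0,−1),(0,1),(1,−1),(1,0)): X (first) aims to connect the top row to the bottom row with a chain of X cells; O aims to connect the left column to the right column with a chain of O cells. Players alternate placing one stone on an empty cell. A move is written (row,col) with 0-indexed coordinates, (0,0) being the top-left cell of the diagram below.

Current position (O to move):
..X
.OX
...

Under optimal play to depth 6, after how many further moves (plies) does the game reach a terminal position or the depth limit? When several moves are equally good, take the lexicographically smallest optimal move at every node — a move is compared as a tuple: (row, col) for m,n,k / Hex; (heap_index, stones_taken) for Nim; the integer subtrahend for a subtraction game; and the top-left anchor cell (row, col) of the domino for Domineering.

PV length from [..X/.OX/...]: 6 plies

p1 O@[..X/.OX/...]: (0,0)[O.X/.OX/...]-1* (0,1)[.OX/.OX/...]-1 (1,0)[..X/OOX/...]-1 (2,0)[..X/.OX/O..]-1 (2,1)[..X/.OX/.O.]-1 (2,2)[..X/.OX/..O]-1
p2 X@[O.X/.OX/...]: (0,1)[OXX/.OX/...]+1* (1,0)[O.X/XOX/...]+1 (2,0)[O.X/.OX/X..]+1 (2,1)[O.X/.OX/.X.]+1 (2,2)[O.X/.OX/..X]+1
p3 O@[OXX/.OX/...]: (1,0)[OXX/OOX/...]-1* (2,0)[OXX/.OX/O..]-1 (2,1)[OXX/.OX/.O.]-1 (2,2)[OXX/.OX/..O]-1
p4 X@[OXX/OOX/...]: (2,0)[OXX/OOX/X..]+1* (2,1)[OXX/OOX/.X.]+1 (2,2)[OXX/OOX/..X]+1
p5 O@[OXX/OOX/X..]: (2,1)[OXX/OOX/XO.]-1* (2,2)[OXX/OOX/X.O]-1
p6 X@[OXX/OOX/XO.]: (2,2)[OXX/OOX/XOX]+1*
p7 O@[OXX/OOX/XOX] terminal -1; root [..X/.OX/...] d6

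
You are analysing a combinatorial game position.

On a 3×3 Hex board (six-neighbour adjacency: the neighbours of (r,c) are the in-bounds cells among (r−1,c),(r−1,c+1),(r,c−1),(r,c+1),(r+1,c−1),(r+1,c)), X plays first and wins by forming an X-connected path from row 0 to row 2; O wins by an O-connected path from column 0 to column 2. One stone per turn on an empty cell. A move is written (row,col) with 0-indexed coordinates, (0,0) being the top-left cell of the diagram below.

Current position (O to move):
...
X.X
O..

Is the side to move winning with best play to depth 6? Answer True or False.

ply 1, O at .../X.X/O.. | (0,0)=-1→O../X.X/O..*; (0,1)=-1→.O./X.X/O..; (0,2)=-1→..O/X.X/O..; (1,1)=-1→.../XOX/O..; (2,1)=-1→.../X.X/OO.; (2,2)=-1→.../X.X/O.O
ply 2, X at O../X.X/O.. | (0,1)=+1→OX./X.X/O..*; (0,2)=+1→O.X/X.X/O..; (1,1)=+1→O../XXX/O..; (2,1)=-1→O../X.X/OX.; (2,2)=-1→O../X.X/O.X
ply 3, O at OX./X.X/O.. | (0,2)=-1→OXO/X.X/O..*; (1,1)=-1→OX./XOX/O..; (2,1)=-1→OX./X.X/OO.; (2,2)=-1→OX./X.X/O.O
ply 4, X at OXO/X.X/O.. | (1,1)=+1→OXO/XXX/O..*; (2,1)=-1→OXO/X.X/OX.; (2,2)=-1→OXO/X.X/O.X
ply 5, O at OXO/XXX/O.. | (2,1)=-1→OXO/XXX/OO.*; (2,2)=-1→OXO/XXX/O.O
ply 6, X at OXO/XXX/OO. | (2,2)=+1→OXO/XXX/OOX*
ply 7: OXO/XXX/OOX is terminal -1 (O); from .../X.X/O.. depth 6

O winning at [.../X.X/O..]: False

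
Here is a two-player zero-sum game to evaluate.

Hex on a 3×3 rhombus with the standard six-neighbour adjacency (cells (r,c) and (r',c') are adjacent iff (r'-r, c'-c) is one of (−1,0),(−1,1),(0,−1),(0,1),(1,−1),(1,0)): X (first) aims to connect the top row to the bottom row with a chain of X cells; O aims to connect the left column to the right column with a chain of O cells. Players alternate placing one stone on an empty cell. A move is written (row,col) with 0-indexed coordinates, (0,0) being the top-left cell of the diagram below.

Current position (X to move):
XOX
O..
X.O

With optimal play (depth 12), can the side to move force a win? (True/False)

X winning at [XOX/O../X.O]: True

p1 X@[XOX/O../X.O]: (1,1)[XOX/OX./X.O]+1* (1,2)[XOX/O.X/X.O]+1 (2,1)[XOX/O../XXO]+1
p2 O@[XOX/OX./X.O] terminal -1; root [XOX/O../X.O] d12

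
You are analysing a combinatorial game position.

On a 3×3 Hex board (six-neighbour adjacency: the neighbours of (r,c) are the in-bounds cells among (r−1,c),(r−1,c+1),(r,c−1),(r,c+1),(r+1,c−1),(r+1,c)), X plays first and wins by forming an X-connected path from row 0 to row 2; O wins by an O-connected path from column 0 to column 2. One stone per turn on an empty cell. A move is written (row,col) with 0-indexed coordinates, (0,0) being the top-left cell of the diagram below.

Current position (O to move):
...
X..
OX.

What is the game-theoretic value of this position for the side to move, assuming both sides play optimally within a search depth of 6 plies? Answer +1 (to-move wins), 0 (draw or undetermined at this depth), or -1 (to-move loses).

[.../X../OX.] O move#1: (0,0):-1/O../X../OX., (0,1):-1/.O./X../OX., (0,2):-1/..O/X../OX., (1,1):+1/.../XO./OX.*, (1,2):-1/.../X.O/OX., (2,2):-1/.../X../OXO
[.../XO./OX.] X move#2: (0,0):-1/X../XO./OX.*, (0,1):-1/.X./XO./OX., (0,2):-1/..X/XO./OX., (1,2):-1/.../XOX/OX., (2,2):-1/.../XO./OXX
[X../XO./OX.] O move#3: (0,1):+1/XO./XO./OX.*, (0,2):+1/X.O/XO./OX., (1,2):+1/X../XOO/OX., (2,2):+1/X../XO./OXO
[XO./XO./OX.] X move#4: (0,2):-1/XOX/XO./OX.*, (1,2):-1/XO./XOX/OX., (2,2):-1/XO./XO./OXX
[XOX/XO./OX.] O move#5: (1,2):+1/XOX/XOO/OX.*, (2,2):-1/XOX/XO./OXO
[XOX/XOO/OX.] end (terminal -1, X#6); searched .../X../OX. to 6

value(.../X../OX., O) = +1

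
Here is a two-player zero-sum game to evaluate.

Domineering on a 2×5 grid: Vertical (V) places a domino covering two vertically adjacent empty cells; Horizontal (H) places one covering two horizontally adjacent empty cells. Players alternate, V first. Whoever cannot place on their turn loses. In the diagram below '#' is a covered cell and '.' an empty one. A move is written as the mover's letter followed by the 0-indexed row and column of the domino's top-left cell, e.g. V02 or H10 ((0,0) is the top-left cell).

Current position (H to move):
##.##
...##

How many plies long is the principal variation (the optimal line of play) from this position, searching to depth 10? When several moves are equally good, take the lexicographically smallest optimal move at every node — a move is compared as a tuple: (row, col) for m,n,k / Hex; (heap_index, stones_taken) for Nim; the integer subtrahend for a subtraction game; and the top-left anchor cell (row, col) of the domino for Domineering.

PV length from [##.##/...##]: 1 ply

ply 1, H at ##.##/...## | H10=-1→##.##/##.##; H11=+1→##.##/.####*
ply 2: ##.##/.#### is terminal -1 (V); from ##.##/...## depth 10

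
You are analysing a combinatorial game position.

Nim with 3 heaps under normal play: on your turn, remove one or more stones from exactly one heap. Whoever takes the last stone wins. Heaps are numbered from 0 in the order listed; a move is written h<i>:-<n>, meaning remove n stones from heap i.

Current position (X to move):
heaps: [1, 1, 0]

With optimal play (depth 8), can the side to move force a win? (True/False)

ply 1, X at (1,1,0) | h0:-1=-1→(0,1,0)*; h1:-1=-1→(1,0,0)
ply 2, O at (0,1,0) | h1:-1=+1→(0,0,0)*
ply 3: (0,0,0) is terminal -1 (X); from (1,1,0) depth 8

X winning at [(1,1,0)]: False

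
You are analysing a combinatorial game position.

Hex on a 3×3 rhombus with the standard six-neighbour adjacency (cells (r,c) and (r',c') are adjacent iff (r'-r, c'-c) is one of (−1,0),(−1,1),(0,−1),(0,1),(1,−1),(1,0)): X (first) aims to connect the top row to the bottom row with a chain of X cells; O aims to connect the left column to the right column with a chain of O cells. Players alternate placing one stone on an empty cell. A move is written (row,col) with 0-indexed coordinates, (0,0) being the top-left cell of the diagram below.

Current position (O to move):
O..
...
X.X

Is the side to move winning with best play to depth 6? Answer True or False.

p1 O@[O../.../X.X]: (0,1)[OO./.../X.X]-1 (0,2)[O.O/.../X.X]-1 (1,0)[O../O../X.X]-1 (1,1)[O../.O./X.X]+1* (1,2)[O../..O/X.X]-1 (2,1)[O../.../XOX]-1
p2 X@[O../.O./X.X]: (0,1)[OX./.O./X.X]-1* (0,2)[O.X/.O./X.X]-1 (1,0)[O../XO./X.X]-1 (1,2)[O../.OX/X.X]-1 (2,1)[O../.O./XXX]-1
p3 O@[OX./.O./X.X]: (0,2)[OXO/.O./X.X]-1 (1,0)[OX./OO./X.X]+1* (1,2)[OX./.OO/X.X]-1 (2,1)[OX./.O./XOX]-1
p4 X@[OX./OO./X.X]: (0,2)[OXX/OO./X.X]-1* (1,2)[OX./OOX/X.X]-1 (2,1)[OX./OO./XXX]-1
p5 O@[OXX/OO./X.X]: (1,2)[OXX/OOO/X.X]+1* (2,1)[OXX/OO./XOX]-1
p6 X@[OXX/OOO/X.X] terminal -1; root [O../.../X.X] d6

O winning at [O../.../X.X]: True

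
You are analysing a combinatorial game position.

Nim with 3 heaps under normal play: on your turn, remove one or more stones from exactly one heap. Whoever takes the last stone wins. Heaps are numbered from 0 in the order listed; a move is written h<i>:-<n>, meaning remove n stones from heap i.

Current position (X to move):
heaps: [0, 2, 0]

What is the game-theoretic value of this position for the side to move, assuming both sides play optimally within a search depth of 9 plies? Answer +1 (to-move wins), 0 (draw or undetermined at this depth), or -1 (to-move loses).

value((0,2,0), X) = +1

[(0,2,0)] X move#1: h1:-1:-1/(0,1,0), h1:-2:+1/(0,0,0)*
[(0,0,0)] end (terminal -1, O#2); searched (0,2,0) to 9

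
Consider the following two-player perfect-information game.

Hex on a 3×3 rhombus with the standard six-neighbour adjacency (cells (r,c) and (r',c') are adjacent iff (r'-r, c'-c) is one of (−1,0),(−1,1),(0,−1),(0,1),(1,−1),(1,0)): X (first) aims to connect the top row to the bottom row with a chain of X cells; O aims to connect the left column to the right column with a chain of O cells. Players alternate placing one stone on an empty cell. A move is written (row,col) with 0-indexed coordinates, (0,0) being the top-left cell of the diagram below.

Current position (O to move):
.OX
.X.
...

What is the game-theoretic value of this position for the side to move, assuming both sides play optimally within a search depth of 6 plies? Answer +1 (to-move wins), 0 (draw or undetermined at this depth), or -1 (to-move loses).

[.OX/.X./...] O move#1: (0,0):-1/OOX/.X./...*, (1,0):-1/.OX/OX./..., (1,2):-1/.OX/.XO/..., (2,0):-1/.OX/.X./O.., (2,1):-1/.OX/.X./.O., (2,2):-1/.OX/.X./..O
[OOX/.X./...] X move#2: (1,0):+1/OOX/XX./...*, (1,2):+1/OOX/.XX/..., (2,0):+1/OOX/.X./X.., (2,1):+1/OOX/.X./.X., (2,2):+1/OOX/.X./..X
[OOX/XX./...] O move#3: (1,2):-1/OOX/XXO/...*, (2,0):-1/OOX/XX./O.., (2,1):-1/OOX/XX./.O., (2,2):-1/OOX/XX./..O
[OOX/XXO/...] X move#4: (2,0):+1/OOX/XXO/X..*, (2,1):+1/OOX/XXO/.X., (2,2):+1/OOX/XXO/..X
[OOX/XXO/X..] end (terminal -1, O#5); searched .OX/.X./... to 6

value(.OX/.X./..., O) = -1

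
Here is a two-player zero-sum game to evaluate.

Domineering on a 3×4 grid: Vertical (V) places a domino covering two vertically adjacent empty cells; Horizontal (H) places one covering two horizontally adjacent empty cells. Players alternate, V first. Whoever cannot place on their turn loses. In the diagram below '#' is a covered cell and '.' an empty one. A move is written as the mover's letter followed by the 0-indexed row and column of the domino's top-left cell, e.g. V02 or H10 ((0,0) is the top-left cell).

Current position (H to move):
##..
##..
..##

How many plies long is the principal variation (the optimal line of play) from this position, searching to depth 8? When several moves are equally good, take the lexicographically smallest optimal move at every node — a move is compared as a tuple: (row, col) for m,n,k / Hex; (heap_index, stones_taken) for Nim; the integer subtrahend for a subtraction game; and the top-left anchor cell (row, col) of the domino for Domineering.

PV length from [##../##../..##]: 1 ply

[##../##../..##] H move#1: H02:+1/####/##../..##*, H12:+1/##../####/..##, H20:-1/##../##../####
[####/##../..##] end (terminal -1, V#2); searched ##../##../..## to 8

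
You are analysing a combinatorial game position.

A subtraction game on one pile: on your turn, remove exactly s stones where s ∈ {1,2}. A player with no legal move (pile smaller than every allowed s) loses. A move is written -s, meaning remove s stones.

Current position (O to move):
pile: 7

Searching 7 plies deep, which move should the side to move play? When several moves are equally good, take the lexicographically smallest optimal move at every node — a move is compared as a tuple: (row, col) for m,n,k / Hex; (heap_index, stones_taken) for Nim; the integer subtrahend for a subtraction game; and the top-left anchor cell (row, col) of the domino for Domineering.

O's best at [7]: -1

p1 O@[7]: -1[6]+1* -2[5]-1
p2 X@[6]: -1[5]-1* -2[4]-1
p3 O@[5]: -1[4]-1 -2[3]+1*
p4 X@[3]: -1[2]-1* -2[1]-1
p5 O@[2]: -1[1]-1 -2[0]+1*
p6 X@[0] terminal -1; root [7] d7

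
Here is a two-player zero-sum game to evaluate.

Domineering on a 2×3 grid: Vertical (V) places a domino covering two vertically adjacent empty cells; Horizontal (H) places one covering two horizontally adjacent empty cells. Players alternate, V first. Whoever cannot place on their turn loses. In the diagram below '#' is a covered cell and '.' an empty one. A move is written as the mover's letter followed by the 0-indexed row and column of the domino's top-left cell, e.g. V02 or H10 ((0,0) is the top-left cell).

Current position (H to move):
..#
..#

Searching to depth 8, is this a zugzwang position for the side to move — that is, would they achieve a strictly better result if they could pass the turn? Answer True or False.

zugzwang(..#/..#, H) = False

[..#/..#] H move#1: H00:+1/###/..#*, H10:+1/..#/###
[###/..#] end (terminal -1, V#2); searched ..#/..# to 8
suppose H passes — search the same position with V to move:
pass> [..#/..#] V move#1: V00:+1/#.#/#.#*, V01:+1/.##/.##
pass> [#.#/#.#] end (terminal -1, H#2); searched ..#/..# to 8
for H: play +1, pass -1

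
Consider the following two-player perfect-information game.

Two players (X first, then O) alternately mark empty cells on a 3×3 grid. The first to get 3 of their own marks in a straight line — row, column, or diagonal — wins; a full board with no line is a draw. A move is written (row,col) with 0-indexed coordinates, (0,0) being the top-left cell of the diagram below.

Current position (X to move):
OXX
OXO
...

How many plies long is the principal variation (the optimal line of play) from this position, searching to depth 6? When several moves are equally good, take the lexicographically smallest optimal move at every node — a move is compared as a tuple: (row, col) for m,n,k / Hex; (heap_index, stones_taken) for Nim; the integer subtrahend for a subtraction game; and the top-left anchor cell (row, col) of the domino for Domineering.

ply 1, X at OXX/OXO/... | (2,0)=+1→OXX/OXO/X..*; (2,1)=+1→OXX/OXO/.X.; (2,2)=-1→OXX/OXO/..X
ply 2: OXX/OXO/X.. is terminal -1 (O); from OXX/OXO/... depth 6

PV length from [OXX/OXO/...]: 1 ply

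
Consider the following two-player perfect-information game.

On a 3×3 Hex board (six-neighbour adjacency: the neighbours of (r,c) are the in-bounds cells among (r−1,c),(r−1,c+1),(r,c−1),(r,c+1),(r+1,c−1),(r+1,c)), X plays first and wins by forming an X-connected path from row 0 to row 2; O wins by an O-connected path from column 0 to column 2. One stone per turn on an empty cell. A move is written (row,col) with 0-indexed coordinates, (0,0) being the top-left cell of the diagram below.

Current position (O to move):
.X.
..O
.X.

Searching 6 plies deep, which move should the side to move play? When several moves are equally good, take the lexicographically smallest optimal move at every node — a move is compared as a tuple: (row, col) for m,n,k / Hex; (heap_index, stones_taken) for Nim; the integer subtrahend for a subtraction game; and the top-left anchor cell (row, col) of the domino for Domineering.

O's best at [.X./..O/.X.]: (1,1)

[.X./..O/.X.] O move#1: (0,0):-1/OX./..O/.X., (0,2):-1/.XO/..O/.X., (1,0):-1/.X./O.O/.X., (1,1):+1/.X./.OO/.X.*, (2,0):-1/.X./..O/OX., (2,2):-1/.X./..O/.XO
[.X./.OO/.X.] X move#2: (0,0):-1/XX./.OO/.X.*, (0,2):-1/.XX/.OO/.X., (1,0):-1/.X./XOO/.X., (2,0):-1/.X./.OO/XX., (2,2):-1/.X./.OO/.XX
[XX./.OO/.X.] O move#3: (0,2):+1/XXO/.OO/.X.*, (1,0):+1/XX./OOO/.X., (2,0):+1/XX./.OO/OX., (2,2):+1/XX./.OO/.XO
[XXO/.OO/.X.] X move#4: (1,0):-1/XXO/XOO/.X.*, (2,0):-1/XXO/.OO/XX., (2,2):-1/XXO/.OO/.XX
[XXO/XOO/.X.] O move#5: (2,0):+1/XXO/XOO/OX.*, (2,2):-1/XXO/XOO/.XO
[XXO/XOO/OX.] end (terminal -1, X#6); searched .X./..O/.X. to 6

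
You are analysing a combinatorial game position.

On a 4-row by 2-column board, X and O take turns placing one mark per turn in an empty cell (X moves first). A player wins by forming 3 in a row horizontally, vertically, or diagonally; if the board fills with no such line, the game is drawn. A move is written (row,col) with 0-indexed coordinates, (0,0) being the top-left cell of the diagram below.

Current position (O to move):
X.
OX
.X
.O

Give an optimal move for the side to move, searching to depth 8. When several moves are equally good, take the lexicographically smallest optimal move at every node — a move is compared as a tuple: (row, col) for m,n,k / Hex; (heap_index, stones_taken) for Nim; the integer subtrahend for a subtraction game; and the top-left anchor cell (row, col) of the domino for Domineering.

O's best at [X./OX/.X/.O]: (0,1)

ply 1, O at X./OX/.X/.O | (0,1)=+0→XO/OX/.X/.O*; (2,0)=-1→X./OX/OX/.O; (3,0)=-1→X./OX/.X/OO
ply 2, X at XO/OX/.X/.O | (2,0)=+0→XO/OX/XX/.O*; (3,0)=+0→XO/OX/.X/XO
ply 3, O at XO/OX/XX/.O | (3,0)=+0→XO/OX/XX/OO*
ply 4: XO/OX/XX/OO is terminal +0 (X); from X./OX/.X/.O depth 8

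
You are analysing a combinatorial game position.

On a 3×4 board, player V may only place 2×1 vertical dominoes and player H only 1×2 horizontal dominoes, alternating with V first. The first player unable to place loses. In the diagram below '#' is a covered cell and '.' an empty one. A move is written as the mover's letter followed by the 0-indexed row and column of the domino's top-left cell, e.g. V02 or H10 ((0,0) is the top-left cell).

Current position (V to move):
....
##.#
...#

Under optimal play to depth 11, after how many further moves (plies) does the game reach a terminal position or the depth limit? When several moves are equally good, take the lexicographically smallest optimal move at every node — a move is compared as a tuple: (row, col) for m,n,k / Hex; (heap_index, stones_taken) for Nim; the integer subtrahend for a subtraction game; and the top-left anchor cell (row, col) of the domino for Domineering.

PV length from [..../##.#/...#]: 2 plies

p1 V@[..../##.#/...#]: V02[..#./####/...#]-1* V12[..../####/..##]-1
p2 H@[..#./####/...#]: H00[###./####/...#]+1* H20[..#./####/##.#]+1 H21[..#./####/.###]+1
p3 V@[###./####/...#] terminal -1; root [..../##.#/...#] d11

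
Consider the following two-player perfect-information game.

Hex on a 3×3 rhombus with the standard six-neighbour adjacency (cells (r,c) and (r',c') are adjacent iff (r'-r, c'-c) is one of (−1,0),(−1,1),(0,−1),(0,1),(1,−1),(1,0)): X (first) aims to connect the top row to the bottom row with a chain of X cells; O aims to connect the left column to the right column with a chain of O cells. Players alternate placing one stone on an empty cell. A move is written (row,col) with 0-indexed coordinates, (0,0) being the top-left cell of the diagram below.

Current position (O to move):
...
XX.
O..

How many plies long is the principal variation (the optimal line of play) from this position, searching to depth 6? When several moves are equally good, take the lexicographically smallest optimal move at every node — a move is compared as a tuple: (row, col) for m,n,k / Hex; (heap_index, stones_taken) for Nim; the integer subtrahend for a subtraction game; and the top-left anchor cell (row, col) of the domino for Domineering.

PV length from [.../XX./O..]: 5 plies

p1 O@[.../XX./O..]: (0,0)[O../XX./O..]-1 (0,1)[.O./XX./O..]-1 (0,2)[..O/XX./O..]-1 (1,2)[.../XXO/O..]-1 (2,1)[.../XX./OO.]+1* (2,2)[.../XX./O.O]-1
p2 X@[.../XX./OO.]: (0,0)[X../XX./OO.]-1* (0,1)[.X./XX./OO.]-1 (0,2)[..X/XX./OO.]-1 (1,2)[.../XXX/OO.]-1 (2,2)[.../XX./OOX]-1
p3 O@[X../XX./OO.]: (0,1)[XO./XX./OO.]+1* (0,2)[X.O/XX./OO.]+1 (1,2)[X../XXO/OO.]+1 (2,2)[X../XX./OOO]+1
p4 X@[XO./XX./OO.]: (0,2)[XOX/XX./OO.]-1* (1,2)[XO./XXX/OO.]-1 (2,2)[XO./XX./OOX]-1
p5 O@[XOX/XX./OO.]: (1,2)[XOX/XXO/OO.]+1* (2,2)[XOX/XX./OOO]+1
p6 X@[XOX/XXO/OO.] terminal -1; root [.../XX./O..] d6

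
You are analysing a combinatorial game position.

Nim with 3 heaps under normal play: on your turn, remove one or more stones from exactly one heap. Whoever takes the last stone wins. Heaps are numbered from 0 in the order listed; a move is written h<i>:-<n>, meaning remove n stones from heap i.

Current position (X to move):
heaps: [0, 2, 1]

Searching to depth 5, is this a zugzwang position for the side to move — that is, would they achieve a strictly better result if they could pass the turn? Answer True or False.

p1 X@[(0,2,1)]: h1:-1[(0,1,1)]+1* h1:-2[(0,0,1)]-1 h2:-1[(0,2,0)]-1
p2 O@[(0,1,1)]: h1:-1[(0,0,1)]-1* h2:-1[(0,1,0)]-1
p3 X@[(0,0,1)]: h2:-1[(0,0,0)]+1*
p4 O@[(0,0,0)] terminal -1; root [(0,2,1)] d5
if X skipped the turn, O would face:
~ p1 O@[(0,2,1)]: h1:-1[(0,1,1)]+1* h1:-2[(0,0,1)]-1 h2:-1[(0,2,0)]-1
~ p2 X@[(0,1,1)]: h1:-1[(0,0,1)]-1* h2:-1[(0,1,0)]-1
~ p3 O@[(0,0,1)]: h2:-1[(0,0,0)]+1*
~ p4 X@[(0,0,0)] terminal -1; root [(0,2,1)] d5
compare (X): move=+1 vs pass=-1

zugzwang((0,2,1), X) = False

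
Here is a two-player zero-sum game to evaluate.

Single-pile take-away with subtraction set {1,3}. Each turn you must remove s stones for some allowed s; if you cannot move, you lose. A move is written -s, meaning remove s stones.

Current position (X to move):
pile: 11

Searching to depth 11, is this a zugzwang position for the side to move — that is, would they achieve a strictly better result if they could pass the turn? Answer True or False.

[11] X move#1: -1:+1/10*, -3:+1/8
[10] O move#2: -1:-1/9*, -3:-1/7
[9] X move#3: -1:+1/8*, -3:+1/6
[8] O move#4: -1:-1/7*, -3:-1/5
[7] X move#5: -1:+1/6*, -3:+1/4
[6] O move#6: -1:-1/5*, -3:-1/3
[5] X move#7: -1:+1/4*, -3:+1/2
[4] O move#8: -1:-1/3*, -3:-1/1
[3] X move#9: -1:+1/2*, -3:+1/0
[2] O move#10: -1:-1/1*
[1] X move#11: -1:+1/0*
[0] end (terminal -1, O#12); searched 11 to 11
if X skipped the turn, O would face:
~ [11] O move#1: -1:+1/10*, -3:+1/8
~ [10] X move#2: -1:-1/9*, -3:-1/7
~ [9] O move#3: -1:+1/8*, -3:+1/6
~ [8] X move#4: -1:-1/7*, -3:-1/5
~ [7] O move#5: -1:+1/6*, -3:+1/4
~ [6] X move#6: -1:-1/5*, -3:-1/3
~ [5] O move#7: -1:+1/4*, -3:+1/2
~ [4] X move#8: -1:-1/3*, -3:-1/1
~ [3] O move#9: -1:+1/2*, -3:+1/0
~ [2] X move#10: -1:-1/1*
~ [1] O move#11: -1:+1/0*
~ [0] end (terminal -1, X#12); searched 11 to 11
compare (X): move=+1 vs pass=-1

zugzwang(11, X) = False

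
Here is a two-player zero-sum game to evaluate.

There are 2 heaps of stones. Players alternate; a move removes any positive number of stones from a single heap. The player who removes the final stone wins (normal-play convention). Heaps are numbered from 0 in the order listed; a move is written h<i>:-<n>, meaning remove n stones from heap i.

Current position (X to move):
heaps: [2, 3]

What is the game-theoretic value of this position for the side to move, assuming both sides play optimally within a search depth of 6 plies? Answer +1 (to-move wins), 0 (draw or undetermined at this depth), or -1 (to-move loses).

ply 1, X at (2,3) | h0:-1=-1→(1,3); h0:-2=-1→(0,3); h1:-1=+1→(2,2)*; h1:-2=-1→(2,1); h1:-3=-1→(2,0)
ply 2, O at (2,2) | h0:-1=-1→(1,2)*; h0:-2=-1→(0,2); h1:-1=-1→(2,1); h1:-2=-1→(2,0)
ply 3, X at (1,2) | h0:-1=-1→(0,2); h1:-1=+1→(1,1)*; h1:-2=-1→(1,0)
ply 4, O at (1,1) | h0:-1=-1→(0,1)*; h1:-1=-1→(1,0)
ply 5, X at (0,1) | h1:-1=+1→(0,0)*
ply 6: (0,0) is terminal -1 (O); from (2,3) depth 6

value((2,3), X) = +1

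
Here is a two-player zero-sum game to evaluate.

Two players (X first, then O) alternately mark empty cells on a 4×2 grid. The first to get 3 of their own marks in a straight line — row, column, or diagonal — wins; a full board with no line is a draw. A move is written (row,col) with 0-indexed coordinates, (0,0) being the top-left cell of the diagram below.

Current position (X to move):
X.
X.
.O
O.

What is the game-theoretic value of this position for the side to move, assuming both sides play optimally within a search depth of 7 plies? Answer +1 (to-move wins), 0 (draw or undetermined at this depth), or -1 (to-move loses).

value(X./X./.O/O., X) = +1

p1 X@[X./X./.O/O.]: (0,1)[XX/X./.O/O.]+0 (1,1)[X./XX/.O/O.]+0 (2,0)[X./X./XO/O.]+1* (3,1)[X./X./.O/OX]+0
p2 O@[X./X./XO/O.] terminal -1; root [X./X./.O/O.] d7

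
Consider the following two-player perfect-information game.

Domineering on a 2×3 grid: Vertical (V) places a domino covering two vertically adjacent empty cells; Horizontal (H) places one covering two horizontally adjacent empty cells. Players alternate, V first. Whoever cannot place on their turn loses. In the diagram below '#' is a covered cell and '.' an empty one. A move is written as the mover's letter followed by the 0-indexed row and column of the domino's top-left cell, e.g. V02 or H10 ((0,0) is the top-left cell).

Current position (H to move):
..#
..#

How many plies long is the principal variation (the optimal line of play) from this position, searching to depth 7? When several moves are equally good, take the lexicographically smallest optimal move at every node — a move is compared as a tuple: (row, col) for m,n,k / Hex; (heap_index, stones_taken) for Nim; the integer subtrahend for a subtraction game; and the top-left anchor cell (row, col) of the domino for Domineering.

PV length from [..#/..#]: 1 ply

p1 H@[..#/..#]: H00[###/..#]+1* H10[..#/###]+1
p2 V@[###/..#] terminal -1; root [..#/..#] d7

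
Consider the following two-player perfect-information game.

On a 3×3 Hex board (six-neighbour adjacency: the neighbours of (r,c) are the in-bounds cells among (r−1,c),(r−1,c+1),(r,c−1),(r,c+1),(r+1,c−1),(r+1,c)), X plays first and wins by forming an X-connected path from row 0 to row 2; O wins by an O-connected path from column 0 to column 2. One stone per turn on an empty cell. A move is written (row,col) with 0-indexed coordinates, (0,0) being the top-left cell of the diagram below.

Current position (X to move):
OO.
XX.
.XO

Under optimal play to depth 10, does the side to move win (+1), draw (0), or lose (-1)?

p1 X@[OO./XX./.XO]: (0,2)[OOX/XX./.XO]+1* (1,2)[OO./XXX/.XO]-1 (2,0)[OO./XX./XXO]-1
p2 O@[OOX/XX./.XO] terminal -1; root [OO./XX./.XO] d10

value(OO./XX./.XO, X) = +1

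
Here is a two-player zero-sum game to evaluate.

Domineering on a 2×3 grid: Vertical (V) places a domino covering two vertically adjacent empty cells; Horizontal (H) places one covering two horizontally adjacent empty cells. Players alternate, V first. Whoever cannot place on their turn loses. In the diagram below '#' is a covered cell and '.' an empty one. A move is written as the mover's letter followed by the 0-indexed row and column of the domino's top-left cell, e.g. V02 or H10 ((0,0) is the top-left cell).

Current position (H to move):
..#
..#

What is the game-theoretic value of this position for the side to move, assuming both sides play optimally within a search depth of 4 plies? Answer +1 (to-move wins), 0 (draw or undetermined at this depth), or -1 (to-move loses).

value(..#/..#, H) = +1

[..#/..#] H move#1: H00:+1/###/..#*, H10:+1/..#/###
[###/..#] end (terminal -1, V#2); searched ..#/..# to 4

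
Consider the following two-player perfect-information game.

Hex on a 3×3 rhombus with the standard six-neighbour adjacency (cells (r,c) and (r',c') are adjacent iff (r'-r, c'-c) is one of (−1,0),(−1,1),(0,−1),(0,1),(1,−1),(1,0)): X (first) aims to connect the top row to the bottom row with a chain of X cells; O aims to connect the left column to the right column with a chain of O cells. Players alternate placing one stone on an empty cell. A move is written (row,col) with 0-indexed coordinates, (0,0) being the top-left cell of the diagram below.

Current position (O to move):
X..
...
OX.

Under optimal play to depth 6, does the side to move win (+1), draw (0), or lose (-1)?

value(X../.../OX., O) = +1

ply 1, O at X../.../OX. | (0,1)=-1→XO./.../OX.; (0,2)=-1→X.O/.../OX.; (1,0)=-1→X../O../OX.; (1,1)=+1→X../.O./OX.*; (1,2)=-1→X../..O/OX.; (2,2)=-1→X../.../OXO
ply 2, X at X../.O./OX. | (0,1)=-1→XX./.O./OX.*; (0,2)=-1→X.X/.O./OX.; (1,0)=-1→X../XO./OX.; (1,2)=-1→X../.OX/OX.; (2,2)=-1→X../.O./OXX
ply 3, O at XX./.O./OX. | (0,2)=+1→XXO/.O./OX.*; (1,0)=+1→XX./OO./OX.; (1,2)=+1→XX./.OO/OX.; (2,2)=+1→XX./.O./OXO
ply 4: XXO/.O./OX. is terminal -1 (X); from X../.../OX. depth 6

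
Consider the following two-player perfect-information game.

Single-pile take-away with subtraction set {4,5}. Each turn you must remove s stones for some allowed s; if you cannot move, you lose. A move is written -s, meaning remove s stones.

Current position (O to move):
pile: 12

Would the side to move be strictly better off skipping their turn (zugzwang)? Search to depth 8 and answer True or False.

ply 1, O at 12 | -4=-1→8*; -5=-1→7
ply 2, X at 8 | -4=-1→4; -5=+1→3*
ply 3: 3 is terminal -1 (O); from 12 depth 8
if O skipped the turn, X would face:
~ ply 1, X at 12 | -4=-1→8*; -5=-1→7
~ ply 2, O at 8 | -4=-1→4; -5=+1→3*
~ ply 3: 3 is terminal -1 (X); from 12 depth 8
compare (O): move=-1 vs pass=+1

zugzwang(12, O) = True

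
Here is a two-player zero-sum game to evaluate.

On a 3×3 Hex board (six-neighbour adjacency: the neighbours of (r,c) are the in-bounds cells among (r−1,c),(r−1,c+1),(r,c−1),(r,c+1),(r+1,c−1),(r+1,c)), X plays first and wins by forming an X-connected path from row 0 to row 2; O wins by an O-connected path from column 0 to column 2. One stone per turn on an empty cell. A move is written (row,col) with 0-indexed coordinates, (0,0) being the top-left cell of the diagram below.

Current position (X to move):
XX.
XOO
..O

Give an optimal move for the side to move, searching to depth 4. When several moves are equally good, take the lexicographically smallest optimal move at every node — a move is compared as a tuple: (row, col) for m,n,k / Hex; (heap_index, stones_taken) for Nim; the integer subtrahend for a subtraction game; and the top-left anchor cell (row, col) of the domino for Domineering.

[XX./XOO/..O] X move#1: (0,2):-1/XXX/XOO/..O, (2,0):+1/XX./XOO/X.O*, (2,1):-1/XX./XOO/.XO
[XX./XOO/X.O] end (terminal -1, O#2); searched XX./XOO/..O to 4

X's best at [XX./XOO/..O]: (2,0)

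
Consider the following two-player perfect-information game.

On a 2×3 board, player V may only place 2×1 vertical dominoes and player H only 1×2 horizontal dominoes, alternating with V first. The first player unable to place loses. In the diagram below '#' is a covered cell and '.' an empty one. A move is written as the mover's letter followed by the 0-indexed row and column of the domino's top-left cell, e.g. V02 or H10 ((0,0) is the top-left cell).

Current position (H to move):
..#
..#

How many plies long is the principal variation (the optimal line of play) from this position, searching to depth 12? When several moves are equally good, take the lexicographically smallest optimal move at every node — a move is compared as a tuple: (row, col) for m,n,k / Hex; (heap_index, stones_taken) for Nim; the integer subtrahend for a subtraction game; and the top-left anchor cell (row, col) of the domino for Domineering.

[..#/..#] H move#1: H00:+1/###/..#*, H10:+1/..#/###
[###/..#] end (terminal -1, V#2); searched ..#/..# to 12

PV length from [..#/..#]: 1 ply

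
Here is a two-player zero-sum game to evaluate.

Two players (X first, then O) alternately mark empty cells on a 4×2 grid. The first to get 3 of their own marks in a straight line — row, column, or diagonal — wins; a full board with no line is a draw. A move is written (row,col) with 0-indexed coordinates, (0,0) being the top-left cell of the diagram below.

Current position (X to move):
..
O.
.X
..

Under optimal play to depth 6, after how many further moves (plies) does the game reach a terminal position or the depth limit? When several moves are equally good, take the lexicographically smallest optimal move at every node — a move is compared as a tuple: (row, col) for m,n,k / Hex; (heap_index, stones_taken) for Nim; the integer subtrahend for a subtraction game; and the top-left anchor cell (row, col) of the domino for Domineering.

[../O./.X/..] X move#1: (0,0):+0/X./O./.X/.., (0,1):+0/.X/O./.X/.., (1,1):+1/../OX/.X/..*, (2,0):+0/../O./XX/.., (3,0):+0/../O./.X/X., (3,1):+0/../O./.X/.X
[../OX/.X/..] O move#2: (0,0):-1/O./OX/.X/..*, (0,1):-1/.O/OX/.X/.., (2,0):-1/../OX/OX/.., (3,0):-1/../OX/.X/O., (3,1):-1/../OX/.X/.O
[O./OX/.X/..] X move#3: (0,1):+1/OX/OX/.X/..*, (2,0):+1/O./OX/XX/.., (3,0):-1/O./OX/.X/X., (3,1):+1/O./OX/.X/.X
[OX/OX/.X/..] end (terminal -1, O#4); searched ../O./.X/.. to 6

PV length from [../O./.X/..]: 3 plies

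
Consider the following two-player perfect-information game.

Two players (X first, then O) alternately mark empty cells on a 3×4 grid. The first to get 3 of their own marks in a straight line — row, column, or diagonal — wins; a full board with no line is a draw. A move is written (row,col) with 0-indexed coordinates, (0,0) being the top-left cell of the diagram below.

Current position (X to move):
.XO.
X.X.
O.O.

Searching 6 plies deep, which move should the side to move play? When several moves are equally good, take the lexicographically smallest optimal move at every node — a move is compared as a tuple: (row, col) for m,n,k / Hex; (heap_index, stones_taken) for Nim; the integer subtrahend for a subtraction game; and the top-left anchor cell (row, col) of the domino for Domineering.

X's best at [.XO./X.X./O.O.]: (1,1)

ply 1, X at .XO./X.X./O.O. | (0,0)=-1→XXO./X.X./O.O.; (0,3)=-1→.XOX/X.X./O.O.; (1,1)=+1→.XO./XXX./O.O.*; (1,3)=-1→.XO./X.XX/O.O.; (2,1)=-1→.XO./X.X./OXO.; (2,3)=+1→.XO./X.X./O.OX
ply 2: .XO./XXX./O.O. is terminal -1 (O); from .XO./X.X./O.O. depth 6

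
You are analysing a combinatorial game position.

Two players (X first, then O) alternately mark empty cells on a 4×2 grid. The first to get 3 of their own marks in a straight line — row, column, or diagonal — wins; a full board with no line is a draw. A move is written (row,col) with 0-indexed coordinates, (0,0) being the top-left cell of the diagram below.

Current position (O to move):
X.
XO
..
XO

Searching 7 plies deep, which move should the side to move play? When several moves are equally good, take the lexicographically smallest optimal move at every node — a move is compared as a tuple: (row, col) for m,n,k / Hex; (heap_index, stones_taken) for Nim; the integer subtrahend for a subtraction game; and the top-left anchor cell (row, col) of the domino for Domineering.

O's best at [X./XO/../XO]: (2,1)

[X./XO/../XO] O move#1: (0,1):-1/XO/XO/../XO, (2,0):+0/X./XO/O./XO, (2,1):+1/X./XO/.O/XO*
[X./XO/.O/XO] end (terminal -1, X#2); searched X./XO/../XO to 7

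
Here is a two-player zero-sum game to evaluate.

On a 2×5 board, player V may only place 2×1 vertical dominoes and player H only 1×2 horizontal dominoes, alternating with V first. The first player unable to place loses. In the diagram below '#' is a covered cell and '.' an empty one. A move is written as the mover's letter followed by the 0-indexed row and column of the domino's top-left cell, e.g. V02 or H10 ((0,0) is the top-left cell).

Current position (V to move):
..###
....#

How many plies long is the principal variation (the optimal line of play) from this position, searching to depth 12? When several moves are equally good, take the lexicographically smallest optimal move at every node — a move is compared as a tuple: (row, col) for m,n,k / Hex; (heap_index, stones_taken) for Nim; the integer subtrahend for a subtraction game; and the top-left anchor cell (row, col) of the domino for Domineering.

PV length from [..###/....#]: 3 plies

[..###/....#] V move#1: V00:-1/#.###/#...#, V01:+1/.####/.#..#*
[.####/.#..#] H move#2: H12:-1/.####/.####*
[.####/.####] V move#3: V00:+1/#####/#####*
[#####/#####] end (terminal -1, H#4); searched ..###/....# to 12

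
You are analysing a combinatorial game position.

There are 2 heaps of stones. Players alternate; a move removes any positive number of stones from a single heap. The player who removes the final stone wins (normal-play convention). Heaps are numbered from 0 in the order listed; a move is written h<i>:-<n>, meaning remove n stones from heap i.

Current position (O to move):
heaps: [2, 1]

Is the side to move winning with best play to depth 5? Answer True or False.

O winning at [(2,1)]: True

[(2,1)] O move#1: h0:-1:+1/(1,1)*, h0:-2:-1/(0,1), h1:-1:-1/(2,0)
[(1,1)] X move#2: h0:-1:-1/(0,1)*, h1:-1:-1/(1,0)
[(0,1)] O move#3: h1:-1:+1/(0,0)*
[(0,0)] end (terminal -1, X#4); searched (2,1) to 5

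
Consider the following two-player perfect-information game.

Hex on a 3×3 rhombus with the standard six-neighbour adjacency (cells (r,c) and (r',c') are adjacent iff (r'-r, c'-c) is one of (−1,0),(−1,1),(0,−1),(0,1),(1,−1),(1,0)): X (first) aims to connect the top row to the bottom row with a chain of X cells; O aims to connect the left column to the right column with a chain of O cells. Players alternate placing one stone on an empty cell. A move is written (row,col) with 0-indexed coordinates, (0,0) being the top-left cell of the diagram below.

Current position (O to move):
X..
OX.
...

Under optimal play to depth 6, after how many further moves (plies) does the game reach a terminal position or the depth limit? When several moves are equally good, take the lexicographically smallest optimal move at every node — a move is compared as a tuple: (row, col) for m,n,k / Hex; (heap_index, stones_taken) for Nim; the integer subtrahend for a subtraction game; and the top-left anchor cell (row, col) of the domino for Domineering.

p1 O@[X../OX./...]: (0,1)[XO./OX./...]-1* (0,2)[X.O/OX./...]-1 (1,2)[X../OXO/...]-1 (2,0)[X../OX./O..]-1 (2,1)[X../OX./.O.]-1 (2,2)[X../OX./..O]-1
p2 X@[XO./OX./...]: (0,2)[XOX/OX./...]+1* (1,2)[XO./OXX/...]-1 (2,0)[XO./OX./X..]-1 (2,1)[XO./OX./.X.]-1 (2,2)[XO./OX./..X]-1
p3 O@[XOX/OX./...]: (1,2)[XOX/OXO/...]-1* (2,0)[XOX/OX./O..]-1 (2,1)[XOX/OX./.O.]-1 (2,2)[XOX/OX./..O]-1
p4 X@[XOX/OXO/...]: (2,0)[XOX/OXO/X..]+1* (2,1)[XOX/OXO/.X.]+1 (2,2)[XOX/OXO/..X]+1
p5 O@[XOX/OXO/X..] terminal -1; root [X../OX./...] d6

PV length from [X../OX./...]: 4 plies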